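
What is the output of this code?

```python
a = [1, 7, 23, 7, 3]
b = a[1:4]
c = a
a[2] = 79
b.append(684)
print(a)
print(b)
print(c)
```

Key concept: slice vs alias.
Step by step:
`a = [1, 7, 23, 7, 3]` → a = [1, 7, 23, 7, 3]
`b = a[1:4]` → b = [7, 23, 7]
`c = a` → c = [1, 7, 23, 7, 3] (same object as a)
`a[2] = 79` → a = [1, 7, 79, 7, 3] (same object as c); c = [1, 7, 79, 7, 3] (same object as a)
`b.append(684)` → b = [7, 23, 7, 684]
`print(a)` → prints [1, 7, 79, 7, 3]
`print(b)` → prints [7, 23, 7, 684]
`print(c)` → prints [1, 7, 79, 7, 3]

Answer:
[1, 7, 79, 7, 3]
[7, 23, 7, 684]
[1, 7, 79, 7, 3]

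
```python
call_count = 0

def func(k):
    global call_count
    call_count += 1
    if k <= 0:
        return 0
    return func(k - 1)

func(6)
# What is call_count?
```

Linear recursion stepping by 1: 7 calls from k=6 down to ≤0.

Answer: 7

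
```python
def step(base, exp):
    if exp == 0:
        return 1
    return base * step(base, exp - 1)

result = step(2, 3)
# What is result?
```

step(2, 3) = 2 * 2 * 2 = 8

Answer: 8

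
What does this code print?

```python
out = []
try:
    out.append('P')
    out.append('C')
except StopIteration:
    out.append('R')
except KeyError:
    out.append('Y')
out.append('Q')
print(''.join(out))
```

Execution trace: 'P' (try body) → 'C' (try body, no exception) → 'Q' (after the try/except). Output: PCQ

Answer: PCQ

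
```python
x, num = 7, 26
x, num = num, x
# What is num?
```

Trace:
`x, num = 7, 26` → x = 7; num = 26
`x, num = num, x` → x = 26; num = 7
So num = 7

Answer: 7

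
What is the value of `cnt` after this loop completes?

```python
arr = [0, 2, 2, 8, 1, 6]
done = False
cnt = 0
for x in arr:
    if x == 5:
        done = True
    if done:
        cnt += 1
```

Count elements after first 5 in [0, 2, 2, 8, 1, 6]
`cnt` takes the values: 0

Answer: 0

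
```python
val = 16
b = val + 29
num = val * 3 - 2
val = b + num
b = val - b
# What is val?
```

Trace:
`val = 16` → val = 16
`b = val + 29` → b = 45
`num = val * 3 - 2` → num = 46
`val = b + num` → val = 91
`b = val - b` → b = 46
So val = 91

Answer: 91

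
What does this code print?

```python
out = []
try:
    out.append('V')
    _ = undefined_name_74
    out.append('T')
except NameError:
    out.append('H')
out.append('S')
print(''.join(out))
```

Execution trace: 'V' (try body) → 'H' (except NameError) → 'S' (after the try/except). Output: VHS

Answer: VHS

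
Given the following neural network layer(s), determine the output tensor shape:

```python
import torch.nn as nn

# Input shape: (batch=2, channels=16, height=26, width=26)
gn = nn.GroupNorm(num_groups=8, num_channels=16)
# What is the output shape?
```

Input: (2, 16, 26, 26) -> Output: (2, 16, 26, 26)

Answer: (2, 16, 26, 26)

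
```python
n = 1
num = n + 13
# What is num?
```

Trace:
`n = 1` → n = 1
`num = n + 13` → num = 14
So num = 14

Answer: 14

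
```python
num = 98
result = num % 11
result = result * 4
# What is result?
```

Trace:
`num = 98` → num = 98
`result = num % 11` → result = 10
`result = result * 4` → result = 40
So result = 40

Answer: 40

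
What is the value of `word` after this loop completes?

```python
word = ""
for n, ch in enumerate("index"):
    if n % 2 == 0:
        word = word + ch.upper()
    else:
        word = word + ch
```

Uppercase even positions in 'index'
`word` takes the values: "" → "I" → "In" → "InD" → "InDe" → "InDeX"

Answer: "InDeX"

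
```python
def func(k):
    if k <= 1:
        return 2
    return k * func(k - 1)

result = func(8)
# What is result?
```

func(8) = 8 * 7 * 6 * 5 * 4 * 3 * 2 * 2 = 80640

Answer: 80640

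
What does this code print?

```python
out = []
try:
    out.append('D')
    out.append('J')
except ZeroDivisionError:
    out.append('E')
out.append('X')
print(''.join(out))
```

Execution trace: 'D' (try body) → 'J' (try body, no exception) → 'X' (after the try/except). Output: DJX

Answer: DJX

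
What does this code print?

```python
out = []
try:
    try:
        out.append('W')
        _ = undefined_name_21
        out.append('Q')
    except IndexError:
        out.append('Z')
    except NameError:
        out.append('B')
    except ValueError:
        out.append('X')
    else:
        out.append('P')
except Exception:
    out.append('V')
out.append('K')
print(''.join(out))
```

Execution trace: 'W' (inner try body) → 'B' (inner except NameError) → 'K' (after the try/except). Output: WBK

Answer: WBK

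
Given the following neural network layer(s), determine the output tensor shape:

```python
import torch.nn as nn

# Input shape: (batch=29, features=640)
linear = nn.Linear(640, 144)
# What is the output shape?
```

Input: (29, 640) -> Output: (29, 144)

Answer: (29, 144)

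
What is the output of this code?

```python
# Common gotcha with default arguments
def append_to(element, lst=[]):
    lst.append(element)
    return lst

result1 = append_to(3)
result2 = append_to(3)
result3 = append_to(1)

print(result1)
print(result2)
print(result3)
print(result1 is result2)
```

Key concept: mutable default argument gotcha.
Step by step:
`result1 = append_to(3)` → result1 = [3]
`result2 = append_to(3)` → result1 = [3, 3] (same object as result2); result2 = [3, 3] (same object as result1)
`result3 = append_to(1)` → result1 = [3, 3, 1] (same object as result2, result3); result2 = [3, 3, 1] (same object as result1, result3); result3 = [3, 3, 1] (same object as result1, result2)
`print(result1)` → prints [3, 3, 1]
`print(result2)` → prints [3, 3, 1]
`print(result3)` → prints [3, 3, 1]
`print(result1 is result2)` → prints True

Answer:
[3, 3, 1]
[3, 3, 1]
[3, 3, 1]
True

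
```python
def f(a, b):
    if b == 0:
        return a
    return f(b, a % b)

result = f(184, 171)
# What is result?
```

f(184, 171) -> f(171, 13) -> f(13, 2) -> f(2, 1) -> f(1, 0) -> 1

Answer: 1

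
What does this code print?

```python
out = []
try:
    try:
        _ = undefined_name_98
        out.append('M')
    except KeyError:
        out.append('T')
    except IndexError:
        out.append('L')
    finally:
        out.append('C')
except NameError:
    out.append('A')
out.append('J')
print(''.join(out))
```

Execution trace: 'C' (finally) → 'A' (outer except NameError) → 'J' (after the try/except). Output: CAJ

Answer: CAJ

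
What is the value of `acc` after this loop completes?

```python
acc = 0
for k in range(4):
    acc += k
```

Sum of 0 to 3 = 6
`acc` takes the values: 0 → 1 → 3 → 6

Answer: 6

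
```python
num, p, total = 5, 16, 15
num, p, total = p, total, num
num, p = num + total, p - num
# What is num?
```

Trace:
`num, p, total = 5, 16, 15` → num = 5; p = 16; total = 15
`num, p, total = p, total, num` → num = 16; p = 15; total = 5
`num, p = num + total, p - num` → num = 21; p = -1
So num = 21

Answer: 21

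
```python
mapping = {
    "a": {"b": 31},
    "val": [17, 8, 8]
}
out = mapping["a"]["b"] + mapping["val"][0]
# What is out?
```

Trace:
`mapping = { ...` → mapping = {'a': {'b': 31}, 'val': [17, 8, 8]}
`out = mapping["a"]["b"] + mapping["val"][0]` → out = 48
So out = 48

Answer: 48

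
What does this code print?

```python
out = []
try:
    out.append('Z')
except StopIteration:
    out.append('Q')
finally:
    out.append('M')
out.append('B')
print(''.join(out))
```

Execution trace: 'Z' (try body, no exception) → 'M' (finally) → 'B' (after the try/except). Output: ZMB

Answer: ZMB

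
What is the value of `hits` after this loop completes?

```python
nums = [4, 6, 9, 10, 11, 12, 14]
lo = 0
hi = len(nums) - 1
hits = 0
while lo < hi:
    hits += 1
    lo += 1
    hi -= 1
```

Iterations until pointers meet (list length 7)
`hits` takes the values: 0 → 1 → 2 → 3

Answer: 3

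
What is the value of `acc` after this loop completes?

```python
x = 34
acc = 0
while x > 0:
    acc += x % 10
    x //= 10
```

Sum digits of 34
`acc` takes the values: 0 → 4 → 7

Answer: 7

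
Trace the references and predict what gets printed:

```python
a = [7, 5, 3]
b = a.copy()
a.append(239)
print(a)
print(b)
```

Key concept: list.copy() creates independent copy.
Step by step:
`a = [7, 5, 3]` → a = [7, 5, 3]
`b = a.copy()` → b = [7, 5, 3]
`a.append(239)` → a = [7, 5, 3, 239]
`print(a)` → prints [7, 5, 3, 239]
`print(b)` → prints [7, 5, 3]

Answer:
[7, 5, 3, 239]
[7, 5, 3]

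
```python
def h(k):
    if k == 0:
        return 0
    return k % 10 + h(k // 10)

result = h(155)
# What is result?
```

Sum of digits of 155: 5 + 5 + 1 = 11

Answer: 11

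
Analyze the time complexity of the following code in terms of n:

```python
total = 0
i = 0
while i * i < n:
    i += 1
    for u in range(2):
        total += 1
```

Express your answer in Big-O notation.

Each loop level contributes: √n × 1. Multiplying the contributions gives O(√n).

Answer: O(√n)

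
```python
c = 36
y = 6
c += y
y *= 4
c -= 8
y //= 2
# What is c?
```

Trace:
`c = 36` → c = 36
`y = 6` → y = 6
`c += y` → c = 42
`y *= 4` → y = 24
`c -= 8` → c = 34
`y //= 2` → y = 12
So c = 34

Answer: 34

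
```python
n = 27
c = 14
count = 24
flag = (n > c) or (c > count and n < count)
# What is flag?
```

Trace:
`n = 27` → n = 27
`c = 14` → c = 14
`count = 24` → count = 24
`flag = (n > c) or (c > count and n < count)` → flag = True
So flag = True

Answer: True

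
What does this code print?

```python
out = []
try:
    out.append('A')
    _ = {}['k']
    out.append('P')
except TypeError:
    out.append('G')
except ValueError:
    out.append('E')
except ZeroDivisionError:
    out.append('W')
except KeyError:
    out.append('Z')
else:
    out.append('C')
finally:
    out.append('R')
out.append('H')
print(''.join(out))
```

Execution trace: 'A' (try body) → 'Z' (except KeyError) → 'R' (finally) → 'H' (after the try/except). Output: AZRH

Answer: AZRH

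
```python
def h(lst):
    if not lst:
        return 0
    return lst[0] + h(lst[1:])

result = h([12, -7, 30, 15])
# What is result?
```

12 + (-7) + 30 + 15 + 0 = 50

Answer: 50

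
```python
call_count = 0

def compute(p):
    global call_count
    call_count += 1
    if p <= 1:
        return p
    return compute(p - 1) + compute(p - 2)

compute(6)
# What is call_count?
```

Calls(p) = 1 + Calls(p-1) + Calls(p-2); Calls(0)=Calls(1)=1. For p=6 this gives 25.

Answer: 25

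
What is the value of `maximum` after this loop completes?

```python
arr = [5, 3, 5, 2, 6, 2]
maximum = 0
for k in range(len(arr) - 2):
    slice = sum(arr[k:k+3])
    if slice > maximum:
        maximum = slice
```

Max sum of 3-element window in [5, 3, 5, 2, 6, 2]
`maximum` takes the values: 0 → 13

Answer: 13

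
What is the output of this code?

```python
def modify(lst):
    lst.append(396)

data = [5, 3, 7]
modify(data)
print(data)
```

Key concept: function modifies passed list.
Step by step:
`data = [5, 3, 7]` → data = [5, 3, 7]
`modify(data)` → data = [5, 3, 7, 396]
`print(data)` → prints [5, 3, 7, 396]

Answer: [5, 3, 7, 396]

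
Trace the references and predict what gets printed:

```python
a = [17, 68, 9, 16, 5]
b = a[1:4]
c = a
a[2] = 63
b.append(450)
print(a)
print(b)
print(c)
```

Key concept: slice vs alias.
Step by step:
`a = [17, 68, 9, 16, 5]` → a = [17, 68, 9, 16, 5]
`b = a[1:4]` → b = [68, 9, 16]
`c = a` → c = [17, 68, 9, 16, 5] (same object as a)
`a[2] = 63` → a = [17, 68, 63, 16, 5] (same object as c); c = [17, 68, 63, 16, 5] (same object as a)
`b.append(450)` → b = [68, 9, 16, 450]
`print(a)` → prints [17, 68, 63, 16, 5]
`print(b)` → prints [68, 9, 16, 450]
`print(c)` → prints [17, 68, 63, 16, 5]

Answer:
[17, 68, 63, 16, 5]
[68, 9, 16, 450]
[17, 68, 63, 16, 5]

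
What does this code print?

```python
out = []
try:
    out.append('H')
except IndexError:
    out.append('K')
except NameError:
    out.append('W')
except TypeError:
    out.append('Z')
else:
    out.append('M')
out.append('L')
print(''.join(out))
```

Execution trace: 'H' (try body, no exception) → 'M' (else) → 'L' (after the try/except). Output: HML

Answer: HML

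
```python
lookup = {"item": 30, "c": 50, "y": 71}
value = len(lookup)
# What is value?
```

Trace:
`lookup = {"item": 30, "c": 50, "y": 71}` → lookup = {'item': 30, 'c': 50, 'y': 71}
`value = len(lookup)` → value = 3
So value = 3

Answer: 3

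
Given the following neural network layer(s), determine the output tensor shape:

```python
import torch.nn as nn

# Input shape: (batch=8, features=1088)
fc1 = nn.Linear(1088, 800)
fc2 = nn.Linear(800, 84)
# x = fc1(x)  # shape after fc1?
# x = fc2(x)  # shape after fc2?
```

Input: (8, 1088) -> after fc1: (8, 800) -> Output: (8, 84)

Answer: (8, 84)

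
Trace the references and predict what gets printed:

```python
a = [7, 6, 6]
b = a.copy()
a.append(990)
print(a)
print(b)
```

Key concept: list.copy() creates independent copy.
Step by step:
`a = [7, 6, 6]` → a = [7, 6, 6]
`b = a.copy()` → b = [7, 6, 6]
`a.append(990)` → a = [7, 6, 6, 990]
`print(a)` → prints [7, 6, 6, 990]
`print(b)` → prints [7, 6, 6]

Answer:
[7, 6, 6, 990]
[7, 6, 6]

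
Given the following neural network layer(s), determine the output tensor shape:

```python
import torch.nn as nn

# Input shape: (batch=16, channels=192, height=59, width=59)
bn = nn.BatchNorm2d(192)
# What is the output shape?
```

Input: (16, 192, 59, 59) -> Output: (16, 192, 59, 59)

Answer: (16, 192, 59, 59)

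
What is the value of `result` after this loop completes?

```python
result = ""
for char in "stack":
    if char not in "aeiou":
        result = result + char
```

Remove vowels from 'stack'
`result` takes the values: "" → "s" → "st" → "stc" → "stck"

Answer: "stck"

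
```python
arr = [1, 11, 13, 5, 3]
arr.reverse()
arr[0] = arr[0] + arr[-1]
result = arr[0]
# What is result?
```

Trace:
`arr = [1, 11, 13, 5, 3]` → arr = [1, 11, 13, 5, 3]
`arr.reverse()` → arr = [3, 5, 13, 11, 1]
`arr[0] = arr[0] + arr[-1]` → arr = [4, 5, 13, 11, 1]
`result = arr[0]` → result = 4
So result = 4

Answer: 4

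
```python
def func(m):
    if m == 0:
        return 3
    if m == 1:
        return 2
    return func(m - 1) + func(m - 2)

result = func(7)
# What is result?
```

Build up from base cases: func(0)=3, func(1)=2, func(2)=5, func(3)=7, func(4)=12, func(5)=19, func(6)=31, ..., func(7)=50

Answer: 50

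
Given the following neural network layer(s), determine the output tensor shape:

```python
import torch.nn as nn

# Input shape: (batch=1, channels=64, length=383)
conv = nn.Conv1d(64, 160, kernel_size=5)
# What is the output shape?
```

Input: (1, 64, 383) -> Output: (1, 160, 379)

Answer: (1, 160, 379)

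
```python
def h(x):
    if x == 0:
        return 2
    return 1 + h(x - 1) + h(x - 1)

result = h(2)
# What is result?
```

h(x) = 1 + 2·h(x-1), h(0)=2. Closed form: (2+1)·2^2 - 1 = 11.

Answer: 11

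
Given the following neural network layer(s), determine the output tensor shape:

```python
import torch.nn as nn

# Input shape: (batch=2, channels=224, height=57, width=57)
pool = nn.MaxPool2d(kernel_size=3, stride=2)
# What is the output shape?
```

Input: (2, 224, 57, 57) -> Output: (2, 224, 28, 28)

Answer: (2, 224, 28, 28)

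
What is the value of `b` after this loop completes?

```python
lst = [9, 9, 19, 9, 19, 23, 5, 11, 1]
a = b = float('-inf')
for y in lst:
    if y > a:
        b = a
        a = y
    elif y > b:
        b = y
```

Second largest (with repeats) in [9, 9, 19, 9, 19, 23, 5, 11, 1]
`b` takes the values: -inf → 9 → 19

Answer: 19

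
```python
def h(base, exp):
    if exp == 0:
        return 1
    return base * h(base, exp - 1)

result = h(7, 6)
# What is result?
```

h(7, 6) = 7 * 7 * 7 * 7 * 7 * 7 = 117649

Answer: 117649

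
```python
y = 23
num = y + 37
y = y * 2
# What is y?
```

Trace:
`y = 23` → y = 23
`num = y + 37` → num = 60
`y = y * 2` → y = 46
So y = 46

Answer: 46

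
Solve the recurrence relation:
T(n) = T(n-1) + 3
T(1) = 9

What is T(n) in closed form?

Unrolling: T(n) = T(1) + 3·(n-1) = 9 + 3(n-1) = 3n + 6.

Answer: T(n) = 3n + 6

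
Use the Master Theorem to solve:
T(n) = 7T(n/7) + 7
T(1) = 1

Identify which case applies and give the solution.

a=7, b=7, f(n)=7. log_7(7) = 1. Since c=0 < 1, Case 1 applies: T(n) = Θ(n^log_b(a)) = O(n).

Answer: O(n) - Case 1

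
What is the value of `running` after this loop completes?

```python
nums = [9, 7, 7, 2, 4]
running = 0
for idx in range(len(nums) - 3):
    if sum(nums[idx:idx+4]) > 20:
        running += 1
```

Count windows with sum > 20
`running` takes the values: 0 → 1

Answer: 1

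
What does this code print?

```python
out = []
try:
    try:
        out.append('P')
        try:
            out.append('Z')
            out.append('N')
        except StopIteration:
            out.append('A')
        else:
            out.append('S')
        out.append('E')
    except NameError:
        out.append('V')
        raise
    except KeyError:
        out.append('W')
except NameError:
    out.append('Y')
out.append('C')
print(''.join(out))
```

Execution trace: 'P' (try body) → 'Z' (inner try body) → 'N' (inner try body, no exception) → 'S' (inner else) → 'E' (try body, no exception) → 'C' (after the try/except). Output: PZNSEC

Answer: PZNSEC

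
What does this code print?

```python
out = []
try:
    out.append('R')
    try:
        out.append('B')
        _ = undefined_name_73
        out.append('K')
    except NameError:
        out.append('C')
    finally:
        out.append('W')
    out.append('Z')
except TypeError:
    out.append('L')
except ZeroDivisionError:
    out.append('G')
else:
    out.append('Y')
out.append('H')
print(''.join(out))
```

Execution trace: 'R' (try body) → 'B' (inner try body) → 'C' (inner except NameError) → 'W' (inner finally) → 'Z' (try body, no exception) → 'Y' (else) → 'H' (after the try/except). Output: RBCWZYH

Answer: RBCWZYH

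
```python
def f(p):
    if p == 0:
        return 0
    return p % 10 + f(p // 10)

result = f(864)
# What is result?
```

Sum of digits of 864: 4 + 6 + 8 = 18

Answer: 18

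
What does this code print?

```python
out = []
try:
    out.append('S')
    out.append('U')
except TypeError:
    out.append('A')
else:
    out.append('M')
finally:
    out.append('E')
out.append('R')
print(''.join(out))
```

Execution trace: 'S' (try body) → 'U' (try body, no exception) → 'M' (else) → 'E' (finally) → 'R' (after the try/except). Output: SUMER

Answer: SUMER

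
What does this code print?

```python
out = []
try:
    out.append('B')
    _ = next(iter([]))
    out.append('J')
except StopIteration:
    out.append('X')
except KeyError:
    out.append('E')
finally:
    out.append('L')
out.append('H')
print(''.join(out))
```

Execution trace: 'B' (try body) → 'X' (except StopIteration) → 'L' (finally) → 'H' (after the try/except). Output: BXLH

Answer: BXLH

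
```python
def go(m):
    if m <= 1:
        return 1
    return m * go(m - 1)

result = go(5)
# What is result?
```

go(5) = 5 * 4 * 3 * 2 * 1 = 120

Answer: 120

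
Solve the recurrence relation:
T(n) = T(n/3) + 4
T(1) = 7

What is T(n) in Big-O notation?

Each step divides n by 3 and adds 4. After log_3(n) steps we reach T(1)=7. So T(n) = 4·log_3(n) + 7 = O(log n).

Answer: O(log n)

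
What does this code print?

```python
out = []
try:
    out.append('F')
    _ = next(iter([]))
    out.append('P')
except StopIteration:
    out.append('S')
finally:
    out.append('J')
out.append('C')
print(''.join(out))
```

Execution trace: 'F' (try body) → 'S' (except StopIteration) → 'J' (finally) → 'C' (after the try/except). Output: FSJC

Answer: FSJC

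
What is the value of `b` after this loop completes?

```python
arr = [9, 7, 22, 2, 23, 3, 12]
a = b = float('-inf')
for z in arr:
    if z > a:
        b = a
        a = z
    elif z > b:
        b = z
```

Second largest (with repeats) in [9, 7, 22, 2, 23, 3, 12]
`b` takes the values: -inf → 7 → 9 → 22

Answer: 22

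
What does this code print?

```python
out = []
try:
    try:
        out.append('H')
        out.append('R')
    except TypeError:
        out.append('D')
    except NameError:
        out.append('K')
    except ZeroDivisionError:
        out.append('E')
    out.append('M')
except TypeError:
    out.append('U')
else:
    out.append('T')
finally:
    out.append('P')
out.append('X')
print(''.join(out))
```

Execution trace: 'H' (inner try body) → 'R' (inner try body, no exception) → 'M' (try body, no exception) → 'T' (else) → 'P' (finally) → 'X' (after the try/except). Output: HRMTPX

Answer: HRMTPX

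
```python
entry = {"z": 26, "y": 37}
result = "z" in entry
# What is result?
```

Trace:
`entry = {"z": 26, "y": 37}` → entry = {'z': 26, 'y': 37}
`result = "z" in entry` → result = True
So result = True

Answer: True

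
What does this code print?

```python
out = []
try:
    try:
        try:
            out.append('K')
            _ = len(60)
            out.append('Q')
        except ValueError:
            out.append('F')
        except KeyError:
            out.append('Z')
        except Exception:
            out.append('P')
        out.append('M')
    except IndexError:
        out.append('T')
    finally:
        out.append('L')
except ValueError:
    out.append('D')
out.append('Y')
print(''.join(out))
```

Execution trace: 'K' (inner try body) → 'P' (inner except Exception) → 'M' (try body, no exception) → 'L' (finally) → 'Y' (after the try/except). Output: KPMLY

Answer: KPMLY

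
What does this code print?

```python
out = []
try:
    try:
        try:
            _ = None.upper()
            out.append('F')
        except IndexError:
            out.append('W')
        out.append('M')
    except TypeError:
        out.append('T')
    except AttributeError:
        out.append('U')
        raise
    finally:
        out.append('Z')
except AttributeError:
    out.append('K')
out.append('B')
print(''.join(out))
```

Execution trace: 'U' (except AttributeError) → 'Z' (finally) → 'K' (outer except AttributeError) → 'B' (after the try/except). Output: UZKB

Answer: UZKB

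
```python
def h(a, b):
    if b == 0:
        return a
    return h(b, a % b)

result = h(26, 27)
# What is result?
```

h(26, 27) -> h(27, 26) -> h(26, 1) -> h(1, 0) -> 1

Answer: 1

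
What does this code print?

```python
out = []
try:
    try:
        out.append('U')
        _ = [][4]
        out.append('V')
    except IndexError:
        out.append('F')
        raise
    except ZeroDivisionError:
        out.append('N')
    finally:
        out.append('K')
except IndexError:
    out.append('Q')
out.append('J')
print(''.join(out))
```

Execution trace: 'U' (inner try body) → 'F' (inner except IndexError) → 'K' (inner finally) → 'Q' (outer except IndexError) → 'J' (after the try/except). Output: UFKQJ

Answer: UFKQJ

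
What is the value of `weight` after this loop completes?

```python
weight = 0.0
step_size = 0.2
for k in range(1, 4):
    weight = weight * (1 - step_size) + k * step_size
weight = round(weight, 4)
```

Moving average with lr=0.2
`weight` takes the values: 0.0 → 0.2 → 0.56 → 1.048

Answer: 1.048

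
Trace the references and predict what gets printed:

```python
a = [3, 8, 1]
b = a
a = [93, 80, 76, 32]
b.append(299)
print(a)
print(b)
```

Key concept: rebinding vs mutation: a is rebound to a new list, b still points at the original.
Step by step:
`a = [3, 8, 1]` → a = [3, 8, 1]
`b = a` → b = [3, 8, 1] (same object as a)
`a = [93, 80, 76, 32]` → a = [93, 80, 76, 32]
`b.append(299)` → b = [3, 8, 1, 299]
`print(a)` → prints [93, 80, 76, 32]
`print(b)` → prints [3, 8, 1, 299]

Answer:
[93, 80, 76, 32]
[3, 8, 1, 299]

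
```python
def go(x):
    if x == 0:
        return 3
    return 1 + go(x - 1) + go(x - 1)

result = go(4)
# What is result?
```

go(x) = 1 + 2·go(x-1), go(0)=3. Closed form: (3+1)·2^4 - 1 = 63.

Answer: 63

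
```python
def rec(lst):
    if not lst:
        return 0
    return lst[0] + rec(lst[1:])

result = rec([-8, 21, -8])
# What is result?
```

(-8) + 21 + (-8) + 0 = 5

Answer: 5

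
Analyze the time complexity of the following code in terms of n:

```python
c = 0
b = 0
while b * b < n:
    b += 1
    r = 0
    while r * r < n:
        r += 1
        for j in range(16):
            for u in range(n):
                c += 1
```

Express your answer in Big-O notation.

Each loop level contributes: √n × √n × 1 × n. Multiplying the contributions gives O(n^2).

Answer: O(n^2)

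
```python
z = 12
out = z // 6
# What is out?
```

Trace:
`z = 12` → z = 12
`out = z // 6` → out = 2
So out = 2

Answer: 2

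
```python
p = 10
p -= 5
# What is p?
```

Trace:
`p = 10` → p = 10
`p -= 5` → p = 5
So p = 5

Answer: 5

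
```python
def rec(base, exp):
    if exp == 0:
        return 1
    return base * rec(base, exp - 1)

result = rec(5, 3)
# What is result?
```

rec(5, 3) = 5 * 5 * 5 = 125

Answer: 125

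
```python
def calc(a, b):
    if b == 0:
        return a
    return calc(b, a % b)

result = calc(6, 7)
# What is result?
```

calc(6, 7) -> calc(7, 6) -> calc(6, 1) -> calc(1, 0) -> 1

Answer: 1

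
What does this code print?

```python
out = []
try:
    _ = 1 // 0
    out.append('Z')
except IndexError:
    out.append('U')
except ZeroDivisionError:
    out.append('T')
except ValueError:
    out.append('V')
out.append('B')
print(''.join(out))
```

Execution trace: 'T' (except ZeroDivisionError) → 'B' (after the try/except). Output: TB

Answer: TB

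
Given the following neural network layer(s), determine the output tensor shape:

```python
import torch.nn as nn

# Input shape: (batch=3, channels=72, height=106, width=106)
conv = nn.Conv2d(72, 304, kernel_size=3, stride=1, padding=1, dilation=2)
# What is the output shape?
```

Input: (3, 72, 106, 106) -> Output: (3, 304, 104, 104)

Answer: (3, 304, 104, 104)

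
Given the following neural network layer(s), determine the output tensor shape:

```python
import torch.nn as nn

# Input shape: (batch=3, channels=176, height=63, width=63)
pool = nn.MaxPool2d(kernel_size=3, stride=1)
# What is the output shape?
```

Input: (3, 176, 63, 63) -> Output: (3, 176, 61, 61)

Answer: (3, 176, 61, 61)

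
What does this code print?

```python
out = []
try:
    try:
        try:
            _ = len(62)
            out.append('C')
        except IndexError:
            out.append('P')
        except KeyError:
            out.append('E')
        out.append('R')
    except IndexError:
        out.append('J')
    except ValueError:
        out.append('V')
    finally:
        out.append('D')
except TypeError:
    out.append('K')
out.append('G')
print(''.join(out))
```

Execution trace: 'D' (finally) → 'K' (outer except TypeError) → 'G' (after the try/except). Output: DKG

Answer: DKG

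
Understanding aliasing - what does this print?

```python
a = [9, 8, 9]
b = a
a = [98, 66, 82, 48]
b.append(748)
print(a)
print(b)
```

Key concept: rebinding vs mutation: a is rebound to a new list, b still points at the original.
Step by step:
`a = [9, 8, 9]` → a = [9, 8, 9]
`b = a` → b = [9, 8, 9] (same object as a)
`a = [98, 66, 82, 48]` → a = [98, 66, 82, 48]
`b.append(748)` → b = [9, 8, 9, 748]
`print(a)` → prints [98, 66, 82, 48]
`print(b)` → prints [9, 8, 9, 748]

Answer:
[98, 66, 82, 48]
[9, 8, 9, 748]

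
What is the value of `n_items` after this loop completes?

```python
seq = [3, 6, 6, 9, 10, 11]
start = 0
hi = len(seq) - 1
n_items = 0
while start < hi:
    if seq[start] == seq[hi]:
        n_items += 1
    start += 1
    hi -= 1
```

Count matching pairs from ends
`n_items` takes the values: 0

Answer: 0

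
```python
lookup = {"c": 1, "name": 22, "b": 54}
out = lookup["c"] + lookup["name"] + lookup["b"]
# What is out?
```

Trace:
`lookup = {"c": 1, "name": 22, "b": 54}` → lookup = {'c': 1, 'name': 22, 'b': 54}
`out = lookup["c"] + lookup["name"] + lookup["b"]` → out = 77
So out = 77

Answer: 77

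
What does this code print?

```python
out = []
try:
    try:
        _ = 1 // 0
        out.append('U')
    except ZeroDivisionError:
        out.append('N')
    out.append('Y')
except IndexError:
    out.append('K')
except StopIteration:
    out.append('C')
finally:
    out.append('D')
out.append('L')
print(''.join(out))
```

Execution trace: 'N' (inner except ZeroDivisionError) → 'Y' (try body, no exception) → 'D' (finally) → 'L' (after the try/except). Output: NYDL

Answer: NYDL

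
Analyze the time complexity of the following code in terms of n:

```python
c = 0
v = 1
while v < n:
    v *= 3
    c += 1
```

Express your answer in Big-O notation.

Each loop level contributes: log n. Multiplying the contributions gives O(log n).

Answer: O(log n)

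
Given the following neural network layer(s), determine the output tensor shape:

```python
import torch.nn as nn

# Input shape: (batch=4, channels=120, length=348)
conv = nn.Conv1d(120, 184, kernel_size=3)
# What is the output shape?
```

Input: (4, 120, 348) -> Output: (4, 184, 346)

Answer: (4, 184, 346)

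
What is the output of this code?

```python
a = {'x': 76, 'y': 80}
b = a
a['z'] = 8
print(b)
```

Key concept: dict aliasing.
Step by step:
`a = {'x': 76, 'y': 80}` → a = {'x': 76, 'y': 80}
`b = a` → b = {'x': 76, 'y': 80} (same object as a)
`a['z'] = 8` → a = {'x': 76, 'y': 80, 'z': 8} (same object as b); b = {'x': 76, 'y': 80, 'z': 8} (same object as a)
`print(b)` → prints {'x': 76, 'y': 80, 'z': 8}

Answer: {'x': 76, 'y': 80, 'z': 8}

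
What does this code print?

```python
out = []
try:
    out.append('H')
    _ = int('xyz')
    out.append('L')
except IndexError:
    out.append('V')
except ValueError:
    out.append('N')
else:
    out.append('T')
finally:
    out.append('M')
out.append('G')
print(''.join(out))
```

Execution trace: 'H' (try body) → 'N' (except ValueError) → 'M' (finally) → 'G' (after the try/except). Output: HNMG

Answer: HNMG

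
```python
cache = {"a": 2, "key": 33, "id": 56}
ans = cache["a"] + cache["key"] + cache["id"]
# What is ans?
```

Trace:
`cache = {"a": 2, "key": 33, "id": 56}` → cache = {'a': 2, 'key': 33, 'id': 56}
`ans = cache["a"] + cache["key"] + cache["id"]` → ans = 91
So ans = 91

Answer: 91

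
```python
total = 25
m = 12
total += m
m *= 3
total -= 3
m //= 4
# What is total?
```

Trace:
`total = 25` → total = 25
`m = 12` → m = 12
`total += m` → total = 37
`m *= 3` → m = 36
`total -= 3` → total = 34
`m //= 4` → m = 9
So total = 34

Answer: 34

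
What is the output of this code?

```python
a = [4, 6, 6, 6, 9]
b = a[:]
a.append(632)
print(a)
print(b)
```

Key concept: slice [:] creates copy.
Step by step:
`a = [4, 6, 6, 6, 9]` → a = [4, 6, 6, 6, 9]
`b = a[:]` → b = [4, 6, 6, 6, 9]
`a.append(632)` → a = [4, 6, 6, 6, 9, 632]
`print(a)` → prints [4, 6, 6, 6, 9, 632]
`print(b)` → prints [4, 6, 6, 6, 9]

Answer:
[4, 6, 6, 6, 9, 632]
[4, 6, 6, 6, 9]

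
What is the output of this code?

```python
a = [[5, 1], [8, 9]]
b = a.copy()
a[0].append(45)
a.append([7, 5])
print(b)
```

Key concept: shallow copy with nested lists.
Step by step:
`a = [[5, 1], [8, 9]]` → a = [[5, 1], [8, 9]]
`b = a.copy()` → b = [[5, 1], [8, 9]]
`a[0].append(45)` → a = [[5, 1, 45], [8, 9]]; b = [[5, 1, 45], [8, 9]]
`a.append([7, 5])` → a = [[5, 1, 45], [8, 9], [7, 5]]
`print(b)` → prints [[5, 1, 45], [8, 9]]

Answer: [[5, 1, 45], [8, 9]]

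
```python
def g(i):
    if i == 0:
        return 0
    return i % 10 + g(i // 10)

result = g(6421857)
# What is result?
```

Sum of digits of 6421857: 7 + 5 + 8 + 1 + 2 + 4 + 6 = 33

Answer: 33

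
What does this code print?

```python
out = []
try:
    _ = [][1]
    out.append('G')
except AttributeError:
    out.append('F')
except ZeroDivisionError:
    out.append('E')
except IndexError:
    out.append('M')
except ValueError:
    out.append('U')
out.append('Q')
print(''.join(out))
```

Execution trace: 'M' (except IndexError) → 'Q' (after the try/except). Output: MQ

Answer: MQ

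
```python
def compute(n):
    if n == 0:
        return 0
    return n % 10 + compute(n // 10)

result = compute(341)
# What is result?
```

Sum of digits of 341: 1 + 4 + 3 = 8

Answer: 8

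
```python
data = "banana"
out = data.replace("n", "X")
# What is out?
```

Trace:
`data = "banana"` → data = 'banana'
`out = data.replace("n", "X")` → out = 'baXaXa'
So out = 'baXaXa'

Answer: 'baXaXa'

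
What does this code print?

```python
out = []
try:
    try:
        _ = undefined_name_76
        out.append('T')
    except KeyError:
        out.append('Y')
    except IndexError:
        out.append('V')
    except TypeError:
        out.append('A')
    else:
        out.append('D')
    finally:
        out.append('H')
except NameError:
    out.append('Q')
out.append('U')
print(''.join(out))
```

Execution trace: 'H' (finally) → 'Q' (outer except NameError) → 'U' (after the try/except). Output: HQU

Answer: HQU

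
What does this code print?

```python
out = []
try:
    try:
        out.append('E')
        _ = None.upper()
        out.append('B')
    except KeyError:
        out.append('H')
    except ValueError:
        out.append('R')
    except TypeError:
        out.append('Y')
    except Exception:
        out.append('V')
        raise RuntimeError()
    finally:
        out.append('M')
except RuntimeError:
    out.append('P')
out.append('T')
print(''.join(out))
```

Execution trace: 'E' (inner try body) → 'V' (inner except Exception) → 'M' (inner finally) → 'P' (outer except RuntimeError) → 'T' (after the try/except). Output: EVMPT

Answer: EVMPT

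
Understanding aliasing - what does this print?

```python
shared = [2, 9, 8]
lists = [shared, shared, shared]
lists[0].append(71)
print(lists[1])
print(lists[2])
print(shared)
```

Key concept: list of same reference.
Step by step:
`shared = [2, 9, 8]` → shared = [2, 9, 8]
`lists = [shared, shared, shared]` → lists = [[2, 9, 8], [2, 9, 8], [2, 9, 8]]
`lists[0].append(71)` → shared = [2, 9, 8, 71]; lists = [[2, 9, 8, 71], [2, 9, 8, 71], [2, 9, 8, 71]]
`print(lists[1])` → prints [2, 9, 8, 71]
`print(lists[2])` → prints [2, 9, 8, 71]
`print(shared)` → prints [2, 9, 8, 71]

Answer:
[2, 9, 8, 71]
[2, 9, 8, 71]
[2, 9, 8, 71]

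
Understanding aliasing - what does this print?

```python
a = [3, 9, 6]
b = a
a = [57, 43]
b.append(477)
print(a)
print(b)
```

Key concept: rebinding vs mutation: a is rebound to a new list, b still points at the original.
Step by step:
`a = [3, 9, 6]` → a = [3, 9, 6]
`b = a` → b = [3, 9, 6] (same object as a)
`a = [57, 43]` → a = [57, 43]
`b.append(477)` → b = [3, 9, 6, 477]
`print(a)` → prints [57, 43]
`print(b)` → prints [3, 9, 6, 477]

Answer:
[57, 43]
[3, 9, 6, 477]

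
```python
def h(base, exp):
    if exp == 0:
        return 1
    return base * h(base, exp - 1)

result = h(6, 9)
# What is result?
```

h(6, 9) = 6 * 6 * 6 * 6 * 6 * 6 * 6 * 6 * 6 = 10077696

Answer: 10077696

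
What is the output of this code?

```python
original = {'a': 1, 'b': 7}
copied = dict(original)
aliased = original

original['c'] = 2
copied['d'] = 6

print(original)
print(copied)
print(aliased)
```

Key concept: dict() creates copy, assignment creates alias.
Step by step:
`original = {'a': 1, 'b': 7}` → original = {'a': 1, 'b': 7}
`copied = dict(original)` → copied = {'a': 1, 'b': 7}
`aliased = original` → aliased = {'a': 1, 'b': 7} (same object as original)
`original['c'] = 2` → original = {'a': 1, 'b': 7, 'c': 2} (same object as aliased); aliased = {'a': 1, 'b': 7, 'c': 2} (same object as original)
`copied['d'] = 6` → copied = {'a': 1, 'b': 7, 'd': 6}
`print(original)` → prints {'a': 1, 'b': 7, 'c': 2}
`print(copied)` → prints {'a': 1, 'b': 7, 'd': 6}
`print(aliased)` → prints {'a': 1, 'b': 7, 'c': 2}

Answer:
{'a': 1, 'b': 7, 'c': 2}
{'a': 1, 'b': 7, 'd': 6}
{'a': 1, 'b': 7, 'c': 2}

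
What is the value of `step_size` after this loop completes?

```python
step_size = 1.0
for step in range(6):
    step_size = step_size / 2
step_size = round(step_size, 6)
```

Halving LR 6 times: 1 / 2^6
`step_size` takes the values: 1.0 → 0.5 → 0.25 → 0.125 → 0.0625 → 0.03125 → 0.015625

Answer: 0.015625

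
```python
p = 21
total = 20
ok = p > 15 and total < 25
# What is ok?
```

Trace:
`p = 21` → p = 21
`total = 20` → total = 20
`ok = p > 15 and total < 25` → ok = True
So ok = True

Answer: True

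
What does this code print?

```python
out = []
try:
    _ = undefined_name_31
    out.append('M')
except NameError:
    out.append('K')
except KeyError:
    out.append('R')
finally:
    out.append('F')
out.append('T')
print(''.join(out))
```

Execution trace: 'K' (except NameError) → 'F' (finally) → 'T' (after the try/except). Output: KFT

Answer: KFT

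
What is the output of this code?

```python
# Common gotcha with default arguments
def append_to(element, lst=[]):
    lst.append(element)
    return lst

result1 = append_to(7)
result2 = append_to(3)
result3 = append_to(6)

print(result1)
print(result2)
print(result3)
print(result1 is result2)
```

Key concept: mutable default argument gotcha.
Step by step:
`result1 = append_to(7)` → result1 = [7]
`result2 = append_to(3)` → result1 = [7, 3] (same object as result2); result2 = [7, 3] (same object as result1)
`result3 = append_to(6)` → result1 = [7, 3, 6] (same object as result2, result3); result2 = [7, 3, 6] (same object as result1, result3); result3 = [7, 3, 6] (same object as result1, result2)
`print(result1)` → prints [7, 3, 6]
`print(result2)` → prints [7, 3, 6]
`print(result3)` → prints [7, 3, 6]
`print(result1 is result2)` → prints True

Answer:
[7, 3, 6]
[7, 3, 6]
[7, 3, 6]
True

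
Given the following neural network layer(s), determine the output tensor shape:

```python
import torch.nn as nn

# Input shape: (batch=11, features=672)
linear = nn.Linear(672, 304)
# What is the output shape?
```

Input: (11, 672) -> Output: (11, 304)

Answer: (11, 304)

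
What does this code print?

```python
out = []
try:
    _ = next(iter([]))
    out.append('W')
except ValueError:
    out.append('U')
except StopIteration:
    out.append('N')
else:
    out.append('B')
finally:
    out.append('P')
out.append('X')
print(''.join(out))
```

Execution trace: 'N' (except StopIteration) → 'P' (finally) → 'X' (after the try/except). Output: NPX

Answer: NPX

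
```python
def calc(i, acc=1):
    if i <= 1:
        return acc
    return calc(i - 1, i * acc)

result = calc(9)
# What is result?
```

Accumulator trace (n, acc): (9, 1) -> (8, 9) -> (7, 72) -> (6, 504) -> (5, 3024) -> (4, 15120) -> (3, 60480) -> (2, 181440) -> (1, 362880) -> return 362880

Answer: 362880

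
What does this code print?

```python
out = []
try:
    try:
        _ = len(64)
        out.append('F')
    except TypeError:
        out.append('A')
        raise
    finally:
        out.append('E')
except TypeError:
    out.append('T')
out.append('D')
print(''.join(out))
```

Execution trace: 'A' (inner except TypeError) → 'E' (inner finally) → 'T' (outer except TypeError) → 'D' (after the try/except). Output: AETD

Answer: AETD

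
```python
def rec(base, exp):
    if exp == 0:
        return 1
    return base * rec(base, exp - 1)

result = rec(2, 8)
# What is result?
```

rec(2, 8) = 2 * 2 * 2 * 2 * 2 * 2 * 2 * 2 = 256

Answer: 256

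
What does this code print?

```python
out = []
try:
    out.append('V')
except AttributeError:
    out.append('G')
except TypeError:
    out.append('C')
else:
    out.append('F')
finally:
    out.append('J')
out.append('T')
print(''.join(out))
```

Execution trace: 'V' (try body, no exception) → 'F' (else) → 'J' (finally) → 'T' (after the try/except). Output: VFJT

Answer: VFJT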